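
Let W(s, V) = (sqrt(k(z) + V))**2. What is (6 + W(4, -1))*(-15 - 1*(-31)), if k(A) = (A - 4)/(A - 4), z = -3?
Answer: 96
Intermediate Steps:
k(A) = 1 (k(A) = (-4 + A)/(-4 + A) = 1)
W(s, V) = 1 + V (W(s, V) = (sqrt(1 + V))**2 = 1 + V)
(6 + W(4, -1))*(-15 - 1*(-31)) = (6 + (1 - 1))*(-15 - 1*(-31)) = (6 + 0)*(-15 + 31) = 6*16 = 96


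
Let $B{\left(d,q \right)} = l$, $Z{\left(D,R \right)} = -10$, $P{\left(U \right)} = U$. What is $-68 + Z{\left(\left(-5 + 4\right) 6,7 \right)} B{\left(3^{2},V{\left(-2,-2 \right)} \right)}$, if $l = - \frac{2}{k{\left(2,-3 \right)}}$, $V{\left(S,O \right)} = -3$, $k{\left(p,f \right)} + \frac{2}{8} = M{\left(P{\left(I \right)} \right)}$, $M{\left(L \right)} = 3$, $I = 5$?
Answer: $- \frac{668}{11} \approx -60.727$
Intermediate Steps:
$k{\left(p,f \right)} = \frac{11}{4}$ ($k{\left(p,f \right)} = - \frac{1}{4} + 3 = \frac{11}{4}$)
$l = - \frac{8}{11}$ ($l = - \frac{2}{\frac{11}{4}} = \left(-2\right) \frac{4}{11} = - \frac{8}{11} \approx -0.72727$)
$B{\left(d,q \right)} = - \frac{8}{11}$
$-68 + Z{\left(\left(-5 + 4\right) 6,7 \right)} B{\left(3^{2},V{\left(-2,-2 \right)} \right)} = -68 - - \frac{80}{11} = -68 + \frac{80}{11} = - \frac{668}{11}$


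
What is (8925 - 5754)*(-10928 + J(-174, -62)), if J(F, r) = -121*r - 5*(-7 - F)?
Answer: -13511631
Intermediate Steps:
J(F, r) = 35 - 121*r + 5*F (J(F, r) = -121*r + (35 + 5*F) = 35 - 121*r + 5*F)
(8925 - 5754)*(-10928 + J(-174, -62)) = (8925 - 5754)*(-10928 + (35 - 121*(-62) + 5*(-174))) = 3171*(-10928 + (35 + 7502 - 870)) = 3171*(-10928 + 6667) = 3171*(-4261) = -13511631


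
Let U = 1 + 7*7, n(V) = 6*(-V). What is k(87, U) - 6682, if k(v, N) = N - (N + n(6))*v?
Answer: -7850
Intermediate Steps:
n(V) = -6*V
U = 50 (U = 1 + 49 = 50)
k(v, N) = N - v*(-36 + N) (k(v, N) = N - (N - 6*6)*v = N - (N - 36)*v = N - (-36 + N)*v = N - v*(-36 + N))
k(87, U) - 6682 = (50 + 36*87 - 1*50*87) - 6682 = (50 + 3132 - 4350) - 6682 = -1168 - 6682 = -7850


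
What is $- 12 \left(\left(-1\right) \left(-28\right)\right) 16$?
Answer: $-5376$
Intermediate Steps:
$- 12 \left(\left(-1\right) \left(-28\right)\right) 16 = \left(-12\right) 28 \cdot 16 = \left(-336\right) 16 = -5376$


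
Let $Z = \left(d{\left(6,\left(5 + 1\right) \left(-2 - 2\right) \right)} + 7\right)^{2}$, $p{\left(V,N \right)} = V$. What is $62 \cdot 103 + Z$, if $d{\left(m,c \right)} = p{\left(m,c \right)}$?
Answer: $6555$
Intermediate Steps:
$d{\left(m,c \right)} = m$
$Z = 169$ ($Z = \left(6 + 7\right)^{2} = 13^{2} = 169$)
$62 \cdot 103 + Z = 62 \cdot 103 + 169 = 6386 + 169 = 6555$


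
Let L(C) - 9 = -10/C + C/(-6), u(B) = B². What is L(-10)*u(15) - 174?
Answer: 2451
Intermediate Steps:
L(C) = 9 - 10/C - C/6 (L(C) = 9 + (-10/C + C/(-6)) = 9 + (-10/C + C*(-⅙)) = 9 + (-10/C - C/6) = 9 - 10/C - C/6)
L(-10)*u(15) - 174 = (9 - 10/(-10) - ⅙*(-10))*15² - 174 = (9 - 10*(-⅒) + 5/3)*225 - 174 = (9 + 1 + 5/3)*225 - 174 = (35/3)*225 - 174 = 2625 - 174 = 2451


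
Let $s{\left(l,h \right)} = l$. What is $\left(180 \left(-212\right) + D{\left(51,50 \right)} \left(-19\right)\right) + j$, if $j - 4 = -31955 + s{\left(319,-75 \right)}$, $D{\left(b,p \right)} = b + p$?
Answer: $-71711$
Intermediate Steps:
$j = -31632$ ($j = 4 + \left(-31955 + 319\right) = 4 - 31636 = -31632$)
$\left(180 \left(-212\right) + D{\left(51,50 \right)} \left(-19\right)\right) + j = \left(180 \left(-212\right) + \left(51 + 50\right) \left(-19\right)\right) - 31632 = \left(-38160 + 101 \left(-19\right)\right) - 31632 = \left(-38160 - 1919\right) - 31632 = -40079 - 31632 = -71711$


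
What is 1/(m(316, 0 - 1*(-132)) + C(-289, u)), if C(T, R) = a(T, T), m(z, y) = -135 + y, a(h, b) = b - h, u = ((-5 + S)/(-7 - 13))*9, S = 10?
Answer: -⅓ ≈ -0.33333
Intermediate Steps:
u = -9/4 (u = ((-5 + 10)/(-7 - 13))*9 = (5/(-20))*9 = (5*(-1/20))*9 = -¼*9 = -9/4 ≈ -2.2500)
C(T, R) = 0 (C(T, R) = T - T = 0)
1/(m(316, 0 - 1*(-132)) + C(-289, u)) = 1/((-135 + (0 - 1*(-132))) + 0) = 1/((-135 + (0 + 132)) + 0) = 1/((-135 + 132) + 0) = 1/(-3 + 0) = 1/(-3) = -⅓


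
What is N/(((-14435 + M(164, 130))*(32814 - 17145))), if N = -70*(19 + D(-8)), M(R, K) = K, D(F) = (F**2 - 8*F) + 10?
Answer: 2198/44829009 ≈ 4.9031e-5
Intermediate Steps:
D(F) = 10 + F**2 - 8*F
N = -10990 (N = -70*(19 + (10 + (-8)**2 - 8*(-8))) = -70*(19 + (10 + 64 + 64)) = -70*(19 + 138) = -70*157 = -10990)
N/(((-14435 + M(164, 130))*(32814 - 17145))) = -10990*1/((-14435 + 130)*(32814 - 17145)) = -10990/((-14305*15669)) = -10990/(-224145045) = -10990*(-1/224145045) = 2198/44829009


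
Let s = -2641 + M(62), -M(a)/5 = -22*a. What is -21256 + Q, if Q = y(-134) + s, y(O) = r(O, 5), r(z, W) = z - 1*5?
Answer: -17216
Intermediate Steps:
r(z, W) = -5 + z (r(z, W) = z - 5 = -5 + z)
M(a) = 110*a (M(a) = -(-110)*a = 110*a)
y(O) = -5 + O
s = 4179 (s = -2641 + 110*62 = -2641 + 6820 = 4179)
Q = 4040 (Q = (-5 - 134) + 4179 = -139 + 4179 = 4040)
-21256 + Q = -21256 + 4040 = -17216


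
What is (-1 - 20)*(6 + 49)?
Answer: -1155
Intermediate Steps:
(-1 - 20)*(6 + 49) = -21*55 = -1155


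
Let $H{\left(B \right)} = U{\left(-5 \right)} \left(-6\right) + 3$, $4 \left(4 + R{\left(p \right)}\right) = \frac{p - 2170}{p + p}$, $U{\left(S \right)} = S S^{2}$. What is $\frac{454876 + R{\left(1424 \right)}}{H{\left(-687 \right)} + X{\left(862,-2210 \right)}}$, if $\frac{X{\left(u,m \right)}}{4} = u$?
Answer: $\frac{2590950539}{23928896} \approx 108.28$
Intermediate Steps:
$U{\left(S \right)} = S^{3}$
$X{\left(u,m \right)} = 4 u$
$R{\left(p \right)} = -4 + \frac{-2170 + p}{8 p}$ ($R{\left(p \right)} = -4 + \frac{\left(p - 2170\right) \frac{1}{p + p}}{4} = -4 + \frac{\left(-2170 + p\right) \frac{1}{2 p}}{4} = -4 + \frac{\frac{1}{2} \frac{1}{p} \left(-2170 + p\right)}{4} = -4 + \frac{-2170 + p}{8 p}$)
$H{\left(B \right)} = 753$ ($H{\left(B \right)} = \left(-5\right)^{3} \left(-6\right) + 3 = \left(-125\right) \left(-6\right) + 3 = 750 + 3 = 753$)
$\frac{454876 + R{\left(1424 \right)}}{H{\left(-687 \right)} + X{\left(862,-2210 \right)}} = \frac{454876 + \frac{31 \left(-70 - 1424\right)}{8 \cdot 1424}}{753 + 4 \cdot 862} = \frac{454876 + \frac{31}{8} \cdot \frac{1}{1424} \left(-70 - 1424\right)}{753 + 3448} = \frac{454876 + \frac{31}{8} \cdot \frac{1}{1424} \left(-1494\right)}{4201} = \left(454876 - \frac{23157}{5696}\right) \frac{1}{4201} = \frac{2590950539}{5696} \cdot \frac{1}{4201} = \frac{2590950539}{23928896}$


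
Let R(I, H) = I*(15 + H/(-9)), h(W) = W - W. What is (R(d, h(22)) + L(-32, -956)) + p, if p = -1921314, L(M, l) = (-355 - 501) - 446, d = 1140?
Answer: -1905516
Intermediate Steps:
L(M, l) = -1302 (L(M, l) = -856 - 446 = -1302)
h(W) = 0
R(I, H) = I*(15 - H/9) (R(I, H) = I*(15 + H*(-⅑)) = I*(15 - H/9))
(R(d, h(22)) + L(-32, -956)) + p = ((⅑)*1140*(135 - 1*0) - 1302) - 1921314 = ((⅑)*1140*(135 + 0) - 1302) - 1921314 = ((⅑)*1140*135 - 1302) - 1921314 = (17100 - 1302) - 1921314 = 15798 - 1921314 = -1905516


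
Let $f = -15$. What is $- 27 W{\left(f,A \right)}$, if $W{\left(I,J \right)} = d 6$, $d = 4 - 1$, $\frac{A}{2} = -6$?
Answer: $-486$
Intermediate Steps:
$A = -12$ ($A = 2 \left(-6\right) = -12$)
$d = 3$ ($d = 4 - 1 = 3$)
$W{\left(I,J \right)} = 18$ ($W{\left(I,J \right)} = 3 \cdot 6 = 18$)
$- 27 W{\left(f,A \right)} = \left(-27\right) 18 = -486$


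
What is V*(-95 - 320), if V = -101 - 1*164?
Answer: 109975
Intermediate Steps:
V = -265 (V = -101 - 164 = -265)
V*(-95 - 320) = -265*(-95 - 320) = -265*(-415) = 109975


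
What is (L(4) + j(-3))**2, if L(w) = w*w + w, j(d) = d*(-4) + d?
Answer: 841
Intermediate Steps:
j(d) = -3*d (j(d) = -4*d + d = -3*d)
L(w) = w + w**2 (L(w) = w**2 + w = w + w**2)
(L(4) + j(-3))**2 = (4*(1 + 4) - 3*(-3))**2 = (4*5 + 9)**2 = (20 + 9)**2 = 29**2 = 841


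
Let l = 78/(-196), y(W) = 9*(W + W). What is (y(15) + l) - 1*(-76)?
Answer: 33869/98 ≈ 345.60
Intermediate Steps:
y(W) = 18*W (y(W) = 9*(2*W) = 18*W)
l = -39/98 (l = 78*(-1/196) = -39/98 ≈ -0.39796)
(y(15) + l) - 1*(-76) = (18*15 - 39/98) - 1*(-76) = (270 - 39/98) + 76 = 26421/98 + 76 = 33869/98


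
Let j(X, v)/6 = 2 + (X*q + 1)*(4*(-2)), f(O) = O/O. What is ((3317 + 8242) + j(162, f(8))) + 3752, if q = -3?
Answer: 38603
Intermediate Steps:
f(O) = 1
j(X, v) = -36 + 144*X (j(X, v) = 6*(2 + (X*(-3) + 1)*(4*(-2))) = 6*(2 + (-3*X + 1)*(-8)) = 6*(2 + (1 - 3*X)*(-8)) = 6*(2 + (-8 + 24*X)) = 6*(-6 + 24*X) = -36 + 144*X)
((3317 + 8242) + j(162, f(8))) + 3752 = ((3317 + 8242) + (-36 + 144*162)) + 3752 = (11559 + (-36 + 23328)) + 3752 = (11559 + 23292) + 3752 = 34851 + 3752 = 38603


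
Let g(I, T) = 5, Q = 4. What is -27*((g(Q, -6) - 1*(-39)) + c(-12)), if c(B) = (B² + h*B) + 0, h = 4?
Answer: -3780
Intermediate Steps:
c(B) = B² + 4*B (c(B) = (B² + 4*B) + 0 = B² + 4*B)
-27*((g(Q, -6) - 1*(-39)) + c(-12)) = -27*((5 - 1*(-39)) - 12*(4 - 12)) = -27*((5 + 39) - 12*(-8)) = -27*(44 + 96) = -27*140 = -3780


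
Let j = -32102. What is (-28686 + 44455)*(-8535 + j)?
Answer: -640804853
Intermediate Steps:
(-28686 + 44455)*(-8535 + j) = (-28686 + 44455)*(-8535 - 32102) = 15769*(-40637) = -640804853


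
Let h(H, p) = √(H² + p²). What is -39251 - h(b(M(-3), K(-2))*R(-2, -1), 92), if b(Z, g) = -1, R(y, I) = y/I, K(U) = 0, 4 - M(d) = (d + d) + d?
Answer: -39251 - 2*√2117 ≈ -39343.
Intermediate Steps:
M(d) = 4 - 3*d (M(d) = 4 - ((d + d) + d) = 4 - (2*d + d) = 4 - 3*d)
-39251 - h(b(M(-3), K(-2))*R(-2, -1), 92) = -39251 - √((-(-2)/(-1))² + 92²) = -39251 - √((-(-2)*(-1))² + 8464) = -39251 - √((-1*2)² + 8464) = -39251 - √((-2)² + 8464) = -39251 - √(4 + 8464) = -39251 - √8468 = -39251 - 2*√2117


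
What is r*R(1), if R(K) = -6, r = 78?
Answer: -468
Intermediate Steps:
r*R(1) = 78*(-6) = -468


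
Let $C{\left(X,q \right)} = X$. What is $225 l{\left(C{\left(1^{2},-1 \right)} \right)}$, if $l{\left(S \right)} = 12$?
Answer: $2700$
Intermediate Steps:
$225 l{\left(C{\left(1^{2},-1 \right)} \right)} = 225 \cdot 12 = 2700$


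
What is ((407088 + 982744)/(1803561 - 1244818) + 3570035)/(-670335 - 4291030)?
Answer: -1994733455837/2772127964195 ≈ -0.71957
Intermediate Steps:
((407088 + 982744)/(1803561 - 1244818) + 3570035)/(-670335 - 4291030) = (1389832/558743 + 3570035)/(-4961365) = (1389832*(1/558743) + 3570035)*(-1/4961365) = (1389832/558743 + 3570035)*(-1/4961365) = (1994733455837/558743)*(-1/4961365) = -1994733455837/2772127964195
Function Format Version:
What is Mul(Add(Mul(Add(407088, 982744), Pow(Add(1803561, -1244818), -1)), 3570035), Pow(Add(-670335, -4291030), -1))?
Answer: Rational(-1994733455837, 2772127964195) ≈ -0.71957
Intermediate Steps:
Mul(Add(Mul(Add(407088, 982744), Pow(Add(1803561, -1244818), -1)), 3570035), Pow(Add(-670335, -4291030), -1)) = Mul(Add(Mul(1389832, Pow(558743, -1)), 3570035), Pow(-4961365, -1)) = Mul(Add(Mul(1389832, Rational(1, 558743)), 3570035), Rational(-1, 4961365)) = Mul(Add(Rational(1389832, 558743), 3570035), Rational(-1, 4961365)) = Mul(Rational(1994733455837, 558743), Rational(-1, 4961365)) = Rational(-1994733455837, 2772127964195)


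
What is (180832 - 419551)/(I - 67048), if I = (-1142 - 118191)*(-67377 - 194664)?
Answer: -238719/31270071605 ≈ -7.6341e-6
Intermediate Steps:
I = 31270138653 (I = -119333*(-262041) = 31270138653)
(180832 - 419551)/(I - 67048) = (180832 - 419551)/(31270138653 - 67048) = -238719/31270071605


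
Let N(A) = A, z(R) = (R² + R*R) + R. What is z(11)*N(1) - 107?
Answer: 146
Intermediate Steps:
z(R) = R + 2*R² (z(R) = (R² + R²) + R = 2*R² + R = R + 2*R²)
z(11)*N(1) - 107 = (11*(1 + 2*11))*1 - 107 = (11*(1 + 22))*1 - 107 = (11*23)*1 - 107 = 253*1 - 107 = 253 - 107 = 146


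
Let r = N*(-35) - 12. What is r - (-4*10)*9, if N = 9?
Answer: 33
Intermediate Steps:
r = -327 (r = 9*(-35) - 12 = -315 - 12 = -327)
r - (-4*10)*9 = -327 - (-4*10)*9 = -327 - (-40)*9 = -327 - 1*(-360) = -327 + 360 = 33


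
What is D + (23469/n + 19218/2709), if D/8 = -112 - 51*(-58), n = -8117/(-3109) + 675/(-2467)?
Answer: 531210291895061/16187235792 ≈ 32817.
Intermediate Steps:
n = 17926064/7669903 (n = -8117*(-1/3109) + 675*(-1/2467) = 8117/3109 - 675/2467 = 17926064/7669903 ≈ 2.3372)
D = 22768 (D = 8*(-112 - 51*(-58)) = 8*(-112 + 2958) = 8*2846 = 22768)
D + (23469/n + 19218/2709) = 22768 + (23469/(17926064/7669903) + 19218/2709) = 22768 + (23469*(7669903/17926064) + 19218*(1/2709)) = 22768 + (180004953507/17926064 + 6406/903) = 22768 + 162659307382805/16187235792 = 531210291895061/16187235792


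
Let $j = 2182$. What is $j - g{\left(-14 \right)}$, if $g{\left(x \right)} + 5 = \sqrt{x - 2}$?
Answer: $2187 - 4 i \approx 2187.0 - 4.0 i$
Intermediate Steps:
$g{\left(x \right)} = -5 + \sqrt{-2 + x}$ ($g{\left(x \right)} = -5 + \sqrt{x - 2} = -5 + \sqrt{-2 + x}$)
$j - g{\left(-14 \right)} = 2182 - \left(-5 + \sqrt{-2 - 14}\right) = 2182 - \left(-5 + \sqrt{-16}\right) = 2182 - \left(-5 + 4 i\right) = 2182 + \left(5 - 4 i\right) = 2187 - 4 i$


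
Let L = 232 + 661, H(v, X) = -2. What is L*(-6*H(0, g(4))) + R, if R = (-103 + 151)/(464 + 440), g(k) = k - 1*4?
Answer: 1210914/113 ≈ 10716.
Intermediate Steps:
g(k) = -4 + k (g(k) = k - 4 = -4 + k)
L = 893
R = 6/113 (R = 48/904 = 48*(1/904) = 6/113 ≈ 0.053097)
L*(-6*H(0, g(4))) + R = 893*(-6*(-2)) + 6/113 = 893*12 + 6/113 = 10716 + 6/113 = 1210914/113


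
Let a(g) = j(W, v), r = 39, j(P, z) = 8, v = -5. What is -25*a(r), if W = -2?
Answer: -200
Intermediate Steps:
a(g) = 8
-25*a(r) = -25*8 = -200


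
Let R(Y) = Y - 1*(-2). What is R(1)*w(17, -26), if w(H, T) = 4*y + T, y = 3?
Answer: -42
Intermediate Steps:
R(Y) = 2 + Y (R(Y) = Y + 2 = 2 + Y)
w(H, T) = 12 + T (w(H, T) = 4*3 + T = 12 + T)
R(1)*w(17, -26) = (2 + 1)*(12 - 26) = 3*(-14) = -42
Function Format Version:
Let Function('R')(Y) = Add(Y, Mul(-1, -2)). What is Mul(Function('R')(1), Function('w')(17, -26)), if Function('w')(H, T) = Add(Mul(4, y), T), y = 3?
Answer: -42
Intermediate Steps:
Function('R')(Y) = Add(2, Y) (Function('R')(Y) = Add(Y, 2) = Add(2, Y))
Function('w')(H, T) = Add(12, T) (Function('w')(H, T) = Add(Mul(4, 3), T) = Add(12, T))
Mul(Function('R')(1), Function('w')(17, -26)) = Mul(Add(2, 1), Add(12, -26)) = Mul(3, -14) = -42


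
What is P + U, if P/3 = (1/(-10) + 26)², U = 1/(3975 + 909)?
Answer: 61429432/30525 ≈ 2012.4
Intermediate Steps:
U = 1/4884 ≈ 0.00020475
P = 201243/100 (P = 3*(1/(-10) + 26)² = 3*(-⅒ + 26)² = 3*(259/10)² = 3*(67081/100) = 201243/100 ≈ 2012.4)
P + U = 201243/100 + 1/4884 = 61429432/30525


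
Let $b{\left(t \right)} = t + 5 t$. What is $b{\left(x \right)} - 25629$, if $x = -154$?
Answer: $-26553$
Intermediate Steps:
$b{\left(t \right)} = 6 t$
$b{\left(x \right)} - 25629 = 6 \left(-154\right) - 25629 = -924 - 25629 = -26553$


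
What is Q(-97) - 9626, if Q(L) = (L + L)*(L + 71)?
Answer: -4582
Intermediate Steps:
Q(L) = 2*L*(71 + L) (Q(L) = (2*L)*(71 + L) = 2*L*(71 + L))
Q(-97) - 9626 = 2*(-97)*(71 - 97) - 9626 = 2*(-97)*(-26) - 9626 = 5044 - 9626 = -4582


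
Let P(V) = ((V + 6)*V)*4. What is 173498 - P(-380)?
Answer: -394982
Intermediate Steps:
P(V) = 4*V*(6 + V) (P(V) = ((6 + V)*V)*4 = (V*(6 + V))*4 = 4*V*(6 + V))
173498 - P(-380) = 173498 - 4*(-380)*(6 - 380) = 173498 - 4*(-380)*(-374) = 173498 - 1*568480 = 173498 - 568480 = -394982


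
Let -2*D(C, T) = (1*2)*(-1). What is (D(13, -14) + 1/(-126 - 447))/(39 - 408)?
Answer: -572/211437 ≈ -0.0027053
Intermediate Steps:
D(C, T) = 1 (D(C, T) = -1*2*(-1)/2 = -(-1) = -½*(-2) = 1)
(D(13, -14) + 1/(-126 - 447))/(39 - 408) = (1 + 1/(-126 - 447))/(39 - 408) = (1 + 1/(-573))/(-369) = (1 - 1/573)*(-1/369) = (572/573)*(-1/369) = -572/211437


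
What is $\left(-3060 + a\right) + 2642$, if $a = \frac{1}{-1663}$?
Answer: $- \frac{695135}{1663} \approx -418.0$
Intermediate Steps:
$a = - \frac{1}{1663} \approx -0.00060132$
$\left(-3060 + a\right) + 2642 = \left(-3060 - \frac{1}{1663}\right) + 2642 = - \frac{5088781}{1663} + 2642 = - \frac{695135}{1663}$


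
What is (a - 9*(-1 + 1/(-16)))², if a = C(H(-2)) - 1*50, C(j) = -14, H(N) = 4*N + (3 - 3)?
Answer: 758641/256 ≈ 2963.4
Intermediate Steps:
H(N) = 4*N (H(N) = 4*N + 0 = 4*N)
a = -64 (a = -14 - 1*50 = -14 - 50 = -64)
(a - 9*(-1 + 1/(-16)))² = (-64 - 9*(-1 + 1/(-16)))² = (-64 - 9*(-1 - 1/16))² = (-64 - 9*(-17/16))² = (-64 + 153/16)² = (-871/16)² = 758641/256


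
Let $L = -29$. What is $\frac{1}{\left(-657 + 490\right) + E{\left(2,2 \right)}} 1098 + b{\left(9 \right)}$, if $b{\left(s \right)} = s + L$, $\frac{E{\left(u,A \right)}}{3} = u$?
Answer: $- \frac{4318}{161} \approx -26.82$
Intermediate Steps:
$E{\left(u,A \right)} = 3 u$
$b{\left(s \right)} = -29 + s$ ($b{\left(s \right)} = s - 29 = -29 + s$)
$\frac{1}{\left(-657 + 490\right) + E{\left(2,2 \right)}} 1098 + b{\left(9 \right)} = \frac{1}{\left(-657 + 490\right) + 3 \cdot 2} \cdot 1098 + \left(-29 + 9\right) = \frac{1}{-167 + 6} \cdot 1098 - 20 = \frac{1}{-161} \cdot 1098 - 20 = \left(- \frac{1}{161}\right) 1098 - 20 = - \frac{1098}{161} - 20 = - \frac{4318}{161}$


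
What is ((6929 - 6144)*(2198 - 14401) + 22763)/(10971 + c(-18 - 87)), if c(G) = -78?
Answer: -9556592/10893 ≈ -877.31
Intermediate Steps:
((6929 - 6144)*(2198 - 14401) + 22763)/(10971 + c(-18 - 87)) = ((6929 - 6144)*(2198 - 14401) + 22763)/(10971 - 78) = (785*(-12203) + 22763)/10893 = (-9579355 + 22763)*(1/10893) = -9556592*1/10893 = -9556592/10893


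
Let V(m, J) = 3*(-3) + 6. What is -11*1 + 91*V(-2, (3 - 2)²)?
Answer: -284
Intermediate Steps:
V(m, J) = -3 (V(m, J) = -9 + 6 = -3)
-11*1 + 91*V(-2, (3 - 2)²) = -11*1 + 91*(-3) = -11 - 273 = -284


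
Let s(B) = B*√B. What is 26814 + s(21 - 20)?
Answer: 26815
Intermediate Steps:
s(B) = B^(3/2)
26814 + s(21 - 20) = 26814 + (21 - 20)^(3/2) = 26814 + 1^(3/2) = 26814 + 1 = 26815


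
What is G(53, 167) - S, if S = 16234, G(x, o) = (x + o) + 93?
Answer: -15921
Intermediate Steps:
G(x, o) = 93 + o + x (G(x, o) = (o + x) + 93 = 93 + o + x)
G(53, 167) - S = (93 + 167 + 53) - 1*16234 = 313 - 16234 = -15921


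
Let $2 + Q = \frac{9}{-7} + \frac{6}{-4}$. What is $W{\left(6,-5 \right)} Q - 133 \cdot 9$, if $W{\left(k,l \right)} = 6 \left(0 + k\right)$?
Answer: $- \frac{9585}{7} \approx -1369.3$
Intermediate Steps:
$W{\left(k,l \right)} = 6 k$
$Q = - \frac{67}{14}$ ($Q = -2 + \left(\frac{9}{-7} + \frac{6}{-4}\right) = -2 + \left(9 \left(- \frac{1}{7}\right) + 6 \left(- \frac{1}{4}\right)\right) = -2 - \frac{39}{14} = - \frac{67}{14} \approx -4.7857$)
$W{\left(6,-5 \right)} Q - 133 \cdot 9 = 6 \cdot 6 \left(- \frac{67}{14}\right) - 133 \cdot 9 = 36 \left(- \frac{67}{14}\right) - 1197 = - \frac{1206}{7} - 1197 = - \frac{9585}{7}$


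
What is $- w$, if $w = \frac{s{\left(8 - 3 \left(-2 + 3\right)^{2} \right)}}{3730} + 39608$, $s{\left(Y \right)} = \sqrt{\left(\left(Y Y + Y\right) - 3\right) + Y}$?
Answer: $-39608 - \frac{2 \sqrt{2}}{1865} \approx -39608.0$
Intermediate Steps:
$s{\left(Y \right)} = \sqrt{-3 + Y^{2} + 2 Y}$ ($s{\left(Y \right)} = \sqrt{\left(\left(Y^{2} + Y\right) - 3\right) + Y} = \sqrt{\left(\left(Y + Y^{2}\right) - 3\right) + Y} = \sqrt{\left(-3 + Y + Y^{2}\right) + Y} = \sqrt{-3 + Y^{2} + 2 Y}$)
$w = 39608 + \frac{2 \sqrt{2}}{1865}$ ($w = \frac{\sqrt{-3 + \left(8 - 3 \left(-2 + 3\right)^{2}\right)^{2} + 2 \left(8 - 3 \left(-2 + 3\right)^{2}\right)}}{3730} + 39608 = \sqrt{-3 + \left(8 - 3 \cdot 1^{2}\right)^{2} + 2 \left(8 - 3 \cdot 1^{2}\right)} \frac{1}{3730} + 39608 = \sqrt{-3 + \left(8 - 3\right)^{2} + 2 \left(8 - 3\right)} \frac{1}{3730} + 39608 = \sqrt{-3 + 5^{2} + 2 \cdot 5} \cdot \frac{1}{3730} + 39608 = \sqrt{-3 + 25 + 10} \cdot \frac{1}{3730} + 39608 = \sqrt{32} \cdot \frac{1}{3730} + 39608 = 4 \sqrt{2} \cdot \frac{1}{3730} + 39608 = \frac{2 \sqrt{2}}{1865} + 39608 = 39608 + \frac{2 \sqrt{2}}{1865} \approx 39608.0$)
$- w = - (39608 + \frac{2 \sqrt{2}}{1865}) = -39608 - \frac{2 \sqrt{2}}{1865}$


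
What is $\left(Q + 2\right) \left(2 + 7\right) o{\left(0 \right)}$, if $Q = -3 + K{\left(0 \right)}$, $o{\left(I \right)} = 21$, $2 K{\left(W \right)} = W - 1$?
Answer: $- \frac{567}{2} \approx -283.5$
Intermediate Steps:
$K{\left(W \right)} = - \frac{1}{2} + \frac{W}{2}$ ($K{\left(W \right)} = \frac{W - 1}{2} = \frac{-1 + W}{2} = - \frac{1}{2} + \frac{W}{2}$)
$Q = - \frac{7}{2}$ ($Q = -3 + \left(- \frac{1}{2} + \frac{1}{2} \cdot 0\right) = -3 + \left(- \frac{1}{2} + 0\right) = -3 - \frac{1}{2} = - \frac{7}{2} \approx -3.5$)
$\left(Q + 2\right) \left(2 + 7\right) o{\left(0 \right)} = \left(- \frac{7}{2} + 2\right) \left(2 + 7\right) 21 = \left(- \frac{3}{2}\right) 9 \cdot 21 = \left(- \frac{27}{2}\right) 21 = - \frac{567}{2}$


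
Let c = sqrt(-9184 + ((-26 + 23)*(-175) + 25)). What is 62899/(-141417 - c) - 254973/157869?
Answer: (-84991*sqrt(8634) + 15329106324*I)/(52623*(sqrt(8634) - 141417*I)) ≈ -2.0599 + 0.00029224*I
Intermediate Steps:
c = I*sqrt(8634) (c = sqrt(-9184 + (-3*(-175) + 25)) = sqrt(-9184 + (525 + 25)) = sqrt(-9184 + 550) = sqrt(-8634) = I*sqrt(8634) ≈ 92.919*I)
62899/(-141417 - c) - 254973/157869 = 62899/(-141417 - I*sqrt(8634)) - 254973/157869 = 62899/(-141417 - I*sqrt(8634)) - 254973*1/157869 = 62899/(-141417 - I*sqrt(8634)) - 84991/52623 = -84991/52623 + 62899/(-141417 - I*sqrt(8634))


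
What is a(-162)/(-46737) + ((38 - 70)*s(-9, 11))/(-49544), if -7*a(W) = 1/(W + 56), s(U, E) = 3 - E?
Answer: -1109729521/214766142822 ≈ -0.0051672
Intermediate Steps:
a(W) = -1/(7*(56 + W)) (a(W) = -1/(7*(W + 56)) = -1/(7*(56 + W)))
a(-162)/(-46737) + ((38 - 70)*s(-9, 11))/(-49544) = -1/(392 + 7*(-162))/(-46737) + ((38 - 70)*(3 - 1*11))/(-49544) = -1/(392 - 1134)*(-1/46737) - 32*(3 - 11)*(-1/49544) = -1/(-742)*(-1/46737) - 32*(-8)*(-1/49544) = -1*(-1/742)*(-1/46737) + 256*(-1/49544) = (1/742)*(-1/46737) - 32/6193 = -1/34678854 - 32/6193 = -1109729521/214766142822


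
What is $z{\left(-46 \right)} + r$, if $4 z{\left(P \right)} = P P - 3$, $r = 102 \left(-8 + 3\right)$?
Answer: $\frac{73}{4} \approx 18.25$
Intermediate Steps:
$r = -510$ ($r = 102 \left(-5\right) = -510$)
$z{\left(P \right)} = - \frac{3}{4} + \frac{P^{2}}{4}$ ($z{\left(P \right)} = \frac{P P - 3}{4} = \frac{P^{2} - 3}{4} = \frac{-3 + P^{2}}{4} = - \frac{3}{4} + \frac{P^{2}}{4}$)
$z{\left(-46 \right)} + r = \left(- \frac{3}{4} + \frac{\left(-46\right)^{2}}{4}\right) - 510 = \left(- \frac{3}{4} + \frac{1}{4} \cdot 2116\right) - 510 = \left(- \frac{3}{4} + 529\right) - 510 = \frac{2113}{4} - 510 = \frac{73}{4}$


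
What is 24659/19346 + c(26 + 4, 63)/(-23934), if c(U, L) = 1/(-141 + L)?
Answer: 23017361407/18058059396 ≈ 1.2746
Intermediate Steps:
24659/19346 + c(26 + 4, 63)/(-23934) = 24659/19346 + 1/((-141 + 63)*(-23934)) = 24659*(1/19346) - 1/23934/(-78) = 24659/19346 - 1/78*(-1/23934) = 24659/19346 + 1/1866852 = 23017361407/18058059396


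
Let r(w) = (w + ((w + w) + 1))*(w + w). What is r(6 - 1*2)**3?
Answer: 1124864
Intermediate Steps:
r(w) = 2*w*(1 + 3*w) (r(w) = (w + (2*w + 1))*(2*w) = (w + (1 + 2*w))*(2*w) = (1 + 3*w)*(2*w) = 2*w*(1 + 3*w))
r(6 - 1*2)**3 = (2*(6 - 1*2)*(1 + 3*(6 - 1*2)))**3 = (2*(6 - 2)*(1 + 3*(6 - 2)))**3 = (2*4*(1 + 3*4))**3 = (2*4*(1 + 12))**3 = (2*4*13)**3 = 104**3 = 1124864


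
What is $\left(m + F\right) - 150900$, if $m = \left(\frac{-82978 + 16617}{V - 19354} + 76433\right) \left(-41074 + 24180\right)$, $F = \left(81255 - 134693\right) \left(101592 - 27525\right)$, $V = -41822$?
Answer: $- \frac{160569279571991}{30588} \approx -5.2494 \cdot 10^{9}$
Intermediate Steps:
$F = -3957992346$ ($F = \left(-53438\right) 74067 = -3957992346$)
$m = - \frac{39497593963343}{30588}$ ($m = \left(\frac{-82978 + 16617}{-41822 - 19354} + 76433\right) \left(-41074 + 24180\right) = \left(- \frac{66361}{-61176} + 76433\right) \left(-16894\right) = \left(\left(-66361\right) \left(- \frac{1}{61176}\right) + 76433\right) \left(-16894\right) = \left(\frac{66361}{61176} + 76433\right) \left(-16894\right) = \frac{4675931569}{61176} \left(-16894\right) = - \frac{39497593963343}{30588} \approx -1.2913 \cdot 10^{9}$)
$\left(m + F\right) - 150900 = \left(- \frac{39497593963343}{30588} - 3957992346\right) - 150900 = - \frac{160564663842791}{30588} - 150900 = - \frac{160569279571991}{30588}$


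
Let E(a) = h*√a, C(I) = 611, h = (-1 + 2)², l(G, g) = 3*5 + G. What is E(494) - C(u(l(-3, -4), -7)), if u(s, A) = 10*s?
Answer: -611 + √494 ≈ -588.77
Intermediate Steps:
l(G, g) = 15 + G
h = 1 (h = 1² = 1)
E(a) = √a (E(a) = 1*√a = √a)
E(494) - C(u(l(-3, -4), -7)) = √494 - 1*611 = √494 - 611 = -611 + √494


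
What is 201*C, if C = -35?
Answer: -7035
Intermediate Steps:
201*C = 201*(-35) = -7035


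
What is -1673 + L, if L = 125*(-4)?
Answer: -2173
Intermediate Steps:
L = -500
-1673 + L = -1673 - 500 = -2173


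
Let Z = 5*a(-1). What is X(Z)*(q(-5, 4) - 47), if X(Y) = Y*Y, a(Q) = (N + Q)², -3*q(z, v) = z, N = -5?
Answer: -1468800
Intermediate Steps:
q(z, v) = -z/3
a(Q) = (-5 + Q)²
Z = 180 (Z = 5*(-5 - 1)² = 5*(-6)² = 5*36 = 180)
X(Y) = Y²
X(Z)*(q(-5, 4) - 47) = 180²*(-⅓*(-5) - 47) = 32400*(5/3 - 47) = 32400*(-136/3) = -1468800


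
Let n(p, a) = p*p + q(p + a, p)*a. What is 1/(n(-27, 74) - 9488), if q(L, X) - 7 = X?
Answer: -1/10239 ≈ -9.7666e-5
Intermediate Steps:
q(L, X) = 7 + X
n(p, a) = p² + a*(7 + p) (n(p, a) = p*p + (7 + p)*a = p² + a*(7 + p))
1/(n(-27, 74) - 9488) = 1/(((-27)² + 74*(7 - 27)) - 9488) = 1/((729 + 74*(-20)) - 9488) = 1/((729 - 1480) - 9488) = 1/(-751 - 9488) = 1/(-10239) = -1/10239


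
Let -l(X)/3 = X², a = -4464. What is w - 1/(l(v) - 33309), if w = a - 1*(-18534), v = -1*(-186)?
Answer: 1928954791/137097 ≈ 14070.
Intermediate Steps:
v = 186
l(X) = -3*X²
w = 14070 (w = -4464 - 1*(-18534) = -4464 + 18534 = 14070)
w - 1/(l(v) - 33309) = 14070 - 1/(-3*186² - 33309) = 14070 - 1/(-3*34596 - 33309) = 14070 - 1/(-103788 - 33309) = 14070 - 1/(-137097) = 14070 - 1*(-1/137097) = 14070 + 1/137097 = 1928954791/137097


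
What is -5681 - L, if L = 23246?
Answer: -28927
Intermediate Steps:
-5681 - L = -5681 - 1*23246 = -5681 - 23246 = -28927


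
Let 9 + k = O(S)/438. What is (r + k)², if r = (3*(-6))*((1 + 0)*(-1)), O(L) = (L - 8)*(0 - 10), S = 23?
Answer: 399424/5329 ≈ 74.953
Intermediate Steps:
O(L) = 80 - 10*L (O(L) = (-8 + L)*(-10) = 80 - 10*L)
k = -682/73 (k = -9 + (80 - 10*23)/438 = -9 + (80 - 230)*(1/438) = -9 - 150*1/438 = -9 - 25/73 = -682/73 ≈ -9.3425)
r = 18 (r = -18*(-1) = 18)
(r + k)² = (18 - 682/73)² = (632/73)² = 399424/5329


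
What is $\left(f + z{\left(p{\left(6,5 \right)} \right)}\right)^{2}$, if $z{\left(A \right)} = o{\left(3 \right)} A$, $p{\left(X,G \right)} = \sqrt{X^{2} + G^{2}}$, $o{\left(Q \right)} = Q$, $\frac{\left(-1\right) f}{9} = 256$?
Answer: $5308965 - 13824 \sqrt{61} \approx 5.201 \cdot 10^{6}$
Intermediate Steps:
$f = -2304$ ($f = \left(-9\right) 256 = -2304$)
$p{\left(X,G \right)} = \sqrt{G^{2} + X^{2}}$
$z{\left(A \right)} = 3 A$
$\left(f + z{\left(p{\left(6,5 \right)} \right)}\right)^{2} = \left(-2304 + 3 \sqrt{5^{2} + 6^{2}}\right)^{2} = \left(-2304 + 3 \sqrt{25 + 36}\right)^{2} = \left(-2304 + 3 \sqrt{61}\right)^{2}$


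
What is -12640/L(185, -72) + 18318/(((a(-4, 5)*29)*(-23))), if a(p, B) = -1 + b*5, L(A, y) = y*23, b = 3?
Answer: 238309/42021 ≈ 5.6712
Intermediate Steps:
L(A, y) = 23*y
a(p, B) = 14 (a(p, B) = -1 + 3*5 = -1 + 15 = 14)
-12640/L(185, -72) + 18318/(((a(-4, 5)*29)*(-23))) = -12640/(23*(-72)) + 18318/(((14*29)*(-23))) = -12640/(-1656) + 18318/((406*(-23))) = -12640*(-1/1656) + 18318/(-9338) = 1580/207 + 18318*(-1/9338) = 1580/207 - 9159/4669 = 238309/42021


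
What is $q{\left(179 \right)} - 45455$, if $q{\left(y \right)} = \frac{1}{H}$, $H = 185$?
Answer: $- \frac{8409174}{185} \approx -45455.0$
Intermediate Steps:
$q{\left(y \right)} = \frac{1}{185}$
$q{\left(179 \right)} - 45455 = \frac{1}{185} - 45455 = - \frac{8409174}{185}$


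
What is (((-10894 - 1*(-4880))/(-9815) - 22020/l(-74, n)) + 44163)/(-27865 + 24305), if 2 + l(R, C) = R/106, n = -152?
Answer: -5649254749/384355400 ≈ -14.698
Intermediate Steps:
l(R, C) = -2 + R/106
(((-10894 - 1*(-4880))/(-9815) - 22020/l(-74, n)) + 44163)/(-27865 + 24305) = (((-10894 - 1*(-4880))/(-9815) - 22020/(-2 + (1/106)*(-74))) + 44163)/(-27865 + 24305) = (((-10894 + 4880)*(-1/9815) - 22020/(-2 - 37/53)) + 44163)/(-3560) = ((-6014*(-1/9815) - 22020/(-143/53)) + 44163)*(-1/3560) = ((6014/9815 - 22020*(-53/143)) + 44163)*(-1/3560) = ((6014/9815 + 1167060/143) + 44163)*(-1/3560) = (881196454/107965 + 44163)*(-1/3560) = (5649254749/107965)*(-1/3560) = -5649254749/384355400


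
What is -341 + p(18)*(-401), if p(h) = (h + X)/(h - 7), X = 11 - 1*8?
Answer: -12172/11 ≈ -1106.5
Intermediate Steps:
X = 3 (X = 11 - 8 = 3)
p(h) = (3 + h)/(-7 + h) (p(h) = (h + 3)/(h - 7) = (3 + h)/(-7 + h))
-341 + p(18)*(-401) = -341 + ((3 + 18)/(-7 + 18))*(-401) = -341 + (21/11)*(-401) = -341 - 8421/11 = -12172/11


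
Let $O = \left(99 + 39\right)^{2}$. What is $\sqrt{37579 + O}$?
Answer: $\sqrt{56623} \approx 237.96$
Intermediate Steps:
$O = 19044$ ($O = 138^{2} = 19044$)
$\sqrt{37579 + O} = \sqrt{37579 + 19044} = \sqrt{56623}$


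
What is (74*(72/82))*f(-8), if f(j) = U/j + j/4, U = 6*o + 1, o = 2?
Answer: -9657/41 ≈ -235.54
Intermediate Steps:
U = 13 (U = 6*2 + 1 = 12 + 1 = 13)
f(j) = 13/j + j/4
(74*(72/82))*f(-8) = (74*(72/82))*(13/(-8) + (1/4)*(-8)) = (74*(72*(1/82)))*(13*(-1/8) - 2) = (74*(36/41))*(-13/8 - 2) = (2664/41)*(-29/8) = -9657/41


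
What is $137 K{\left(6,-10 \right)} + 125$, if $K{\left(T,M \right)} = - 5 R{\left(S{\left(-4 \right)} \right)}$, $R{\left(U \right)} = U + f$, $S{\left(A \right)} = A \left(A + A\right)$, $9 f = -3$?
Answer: $- \frac{64700}{3} \approx -21567.0$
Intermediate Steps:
$f = - \frac{1}{3}$ ($f = \frac{1}{9} \left(-3\right) = - \frac{1}{3} \approx -0.33333$)
$S{\left(A \right)} = 2 A^{2}$ ($S{\left(A \right)} = A 2 A = 2 A^{2}$)
$R{\left(U \right)} = - \frac{1}{3} + U$ ($R{\left(U \right)} = U - \frac{1}{3} = - \frac{1}{3} + U$)
$K{\left(T,M \right)} = - \frac{475}{3}$ ($K{\left(T,M \right)} = - 5 \left(- \frac{1}{3} + 2 \left(-4\right)^{2}\right) = - 5 \left(- \frac{1}{3} + 2 \cdot 16\right) = - 5 \left(- \frac{1}{3} + 32\right) = \left(-5\right) \frac{95}{3} = - \frac{475}{3}$)
$137 K{\left(6,-10 \right)} + 125 = 137 \left(- \frac{475}{3}\right) + 125 = - \frac{65075}{3} + 125 = - \frac{64700}{3}$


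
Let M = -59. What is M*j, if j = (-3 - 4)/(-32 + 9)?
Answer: -413/23 ≈ -17.957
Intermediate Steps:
j = 7/23 (j = -7/(-23) = -7*(-1/23) = 7/23 ≈ 0.30435)
M*j = -59*7/23 = -413/23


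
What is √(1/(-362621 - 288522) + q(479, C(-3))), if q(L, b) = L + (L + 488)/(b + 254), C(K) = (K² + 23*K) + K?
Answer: √7487230757700362321/124368313 ≈ 22.001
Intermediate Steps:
C(K) = K² + 24*K
q(L, b) = L + (488 + L)/(254 + b)
√(1/(-362621 - 288522) + q(479, C(-3))) = √(1/(-362621 - 288522) + (488 + 255*479 + 479*(-3*(24 - 3)))/(254 - 3*(24 - 3))) = √(1/(-651143) + (488 + 122145 + 479*(-3*21))/(254 - 3*21)) = √(-1/651143 + (488 + 122145 + 479*(-63))/(254 - 63)) = √(-1/651143 + (488 + 122145 - 30177)/191) = √(-1/651143 + (1/191)*92456) = √(-1/651143 + 92456/191) = √(60202077017/124368313) = √7487230757700362321/124368313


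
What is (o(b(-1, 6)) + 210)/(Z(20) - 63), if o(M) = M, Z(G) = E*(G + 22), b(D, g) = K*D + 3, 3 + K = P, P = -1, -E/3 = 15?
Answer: -⅑ ≈ -0.11111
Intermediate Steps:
E = -45 (E = -3*15 = -45)
K = -4 (K = -3 - 1 = -4)
b(D, g) = 3 - 4*D (b(D, g) = -4*D + 3 = 3 - 4*D)
Z(G) = -990 - 45*G (Z(G) = -45*(G + 22) = -45*(22 + G) = -990 - 45*G)
(o(b(-1, 6)) + 210)/(Z(20) - 63) = ((3 - 4*(-1)) + 210)/((-990 - 45*20) - 63) = ((3 + 4) + 210)/((-990 - 900) - 63) = (7 + 210)/(-1890 - 63) = 217/(-1953) = 217*(-1/1953) = -⅑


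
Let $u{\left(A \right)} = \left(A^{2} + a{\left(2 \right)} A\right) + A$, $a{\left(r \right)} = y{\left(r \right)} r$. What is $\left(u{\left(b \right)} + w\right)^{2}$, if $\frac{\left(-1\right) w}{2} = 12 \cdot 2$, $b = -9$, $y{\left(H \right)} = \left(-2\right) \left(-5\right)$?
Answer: $24336$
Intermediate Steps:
$y{\left(H \right)} = 10$
$a{\left(r \right)} = 10 r$
$u{\left(A \right)} = A^{2} + 21 A$ ($u{\left(A \right)} = \left(A^{2} + 10 \cdot 2 A\right) + A = \left(A^{2} + 20 A\right) + A = A^{2} + 21 A$)
$w = -48$ ($w = - 2 \cdot 12 \cdot 2 = \left(-2\right) 24 = -48$)
$\left(u{\left(b \right)} + w\right)^{2} = \left(- 9 \left(21 - 9\right) - 48\right)^{2} = \left(\left(-9\right) 12 - 48\right)^{2} = \left(-108 - 48\right)^{2} = \left(-156\right)^{2} = 24336$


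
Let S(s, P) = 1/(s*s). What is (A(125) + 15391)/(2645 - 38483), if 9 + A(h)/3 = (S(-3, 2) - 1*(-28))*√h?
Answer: -7682/17919 - 115*√5/9774 ≈ -0.45502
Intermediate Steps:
S(s, P) = s⁻² (S(s, P) = 1/(s²) = s⁻²)
A(h) = -27 + 253*√h/3 (A(h) = -27 + 3*(((-3)⁻² - 1*(-28))*√h) = -27 + 3*((⅑ + 28)*√h) = -27 + 3*(253*√h/9) = -27 + 253*√h/3)
(A(125) + 15391)/(2645 - 38483) = ((-27 + 253*√125/3) + 15391)/(2645 - 38483) = ((-27 + 253*(5*√5)/3) + 15391)/(-35838) = ((-27 + 1265*√5/3) + 15391)*(-1/35838) = (15364 + 1265*√5/3)*(-1/35838) = -7682/17919 - 115*√5/9774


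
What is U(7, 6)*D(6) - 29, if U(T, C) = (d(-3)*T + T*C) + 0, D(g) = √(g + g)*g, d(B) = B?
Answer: -29 + 252*√3 ≈ 407.48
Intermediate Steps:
D(g) = √2*g^(3/2) (D(g) = √(2*g)*g = (√2*√g)*g = √2*g^(3/2))
U(T, C) = -3*T + C*T (U(T, C) = (-3*T + T*C) + 0 = (-3*T + C*T) + 0 = -3*T + C*T)
U(7, 6)*D(6) - 29 = (7*(-3 + 6))*(√2*6^(3/2)) - 29 = (7*3)*(√2*(6*√6)) - 29 = 21*(12*√3) - 29 = 252*√3 - 29 = -29 + 252*√3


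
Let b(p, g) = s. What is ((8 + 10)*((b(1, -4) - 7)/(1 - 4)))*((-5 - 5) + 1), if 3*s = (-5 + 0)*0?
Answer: -378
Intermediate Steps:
s = 0 (s = ((-5 + 0)*0)/3 = (-5*0)/3 = (⅓)*0 = 0)
b(p, g) = 0
((8 + 10)*((b(1, -4) - 7)/(1 - 4)))*((-5 - 5) + 1) = ((8 + 10)*((0 - 7)/(1 - 4)))*((-5 - 5) + 1) = (18*(-7/(-3)))*(-10 + 1) = (18*(-7*(-⅓)))*(-9) = (18*(7/3))*(-9) = 42*(-9) = -378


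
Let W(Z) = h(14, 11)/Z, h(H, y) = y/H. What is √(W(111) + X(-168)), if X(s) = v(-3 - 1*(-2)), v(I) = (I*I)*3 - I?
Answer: √9676758/1554 ≈ 2.0018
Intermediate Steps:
W(Z) = 11/(14*Z) (W(Z) = (11/14)/Z = (11*(1/14))/Z = 11/(14*Z))
v(I) = -I + 3*I² (v(I) = I²*3 - I = 3*I² - I = -I + 3*I²)
X(s) = 4 (X(s) = (-3 - 1*(-2))*(-1 + 3*(-3 - 1*(-2))) = (-3 + 2)*(-1 + 3*(-3 + 2)) = -(-1 + 3*(-1)) = -(-1 - 3) = -1*(-4) = 4)
√(W(111) + X(-168)) = √((11/14)/111 + 4) = √((11/14)*(1/111) + 4) = √(11/1554 + 4) = √(6227/1554) = √9676758/1554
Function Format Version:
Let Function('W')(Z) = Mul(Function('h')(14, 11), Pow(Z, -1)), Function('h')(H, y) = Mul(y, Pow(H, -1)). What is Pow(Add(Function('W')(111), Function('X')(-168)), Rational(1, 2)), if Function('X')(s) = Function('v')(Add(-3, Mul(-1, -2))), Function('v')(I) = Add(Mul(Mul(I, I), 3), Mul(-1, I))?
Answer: Mul(Rational(1, 1554), Pow(9676758, Rational(1, 2))) ≈ 2.0018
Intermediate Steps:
Function('W')(Z) = Mul(Rational(11, 14), Pow(Z, -1)) (Function('W')(Z) = Mul(Mul(11, Pow(14, -1)), Pow(Z, -1)) = Mul(Mul(11, Rational(1, 14)), Pow(Z, -1)) = Mul(Rational(11, 14), Pow(Z, -1)))
Function('v')(I) = Add(Mul(-1, I), Mul(3, Pow(I, 2))) (Function('v')(I) = Add(Mul(Pow(I, 2), 3), Mul(-1, I)) = Add(Mul(3, Pow(I, 2)), Mul(-1, I)) = Add(Mul(-1, I), Mul(3, Pow(I, 2))))
Function('X')(s) = 4 (Function('X')(s) = Mul(Add(-3, Mul(-1, -2)), Add(-1, Mul(3, Add(-3, Mul(-1, -2))))) = Mul(Add(-3, 2), Add(-1, Mul(3, Add(-3, 2)))) = Mul(-1, Add(-1, Mul(3, -1))) = Mul(-1, Add(-1, -3)) = Mul(-1, -4) = 4)
Pow(Add(Function('W')(111), Function('X')(-168)), Rational(1, 2)) = Pow(Add(Mul(Rational(11, 14), Pow(111, -1)), 4), Rational(1, 2)) = Pow(Add(Mul(Rational(11, 14), Rational(1, 111)), 4), Rational(1, 2)) = Pow(Add(Rational(11, 1554), 4), Rational(1, 2)) = Pow(Rational(6227, 1554), Rational(1, 2)) = Mul(Rational(1, 1554), Pow(9676758, Rational(1, 2)))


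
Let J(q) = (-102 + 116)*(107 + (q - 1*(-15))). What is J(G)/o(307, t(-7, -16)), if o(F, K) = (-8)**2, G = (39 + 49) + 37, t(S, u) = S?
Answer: 1729/32 ≈ 54.031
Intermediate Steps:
G = 125 (G = 88 + 37 = 125)
o(F, K) = 64
J(q) = 1708 + 14*q (J(q) = 14*(107 + (q + 15)) = 14*(107 + (15 + q)) = 14*(122 + q) = 1708 + 14*q)
J(G)/o(307, t(-7, -16)) = (1708 + 14*125)/64 = (1708 + 1750)*(1/64) = 3458*(1/64) = 1729/32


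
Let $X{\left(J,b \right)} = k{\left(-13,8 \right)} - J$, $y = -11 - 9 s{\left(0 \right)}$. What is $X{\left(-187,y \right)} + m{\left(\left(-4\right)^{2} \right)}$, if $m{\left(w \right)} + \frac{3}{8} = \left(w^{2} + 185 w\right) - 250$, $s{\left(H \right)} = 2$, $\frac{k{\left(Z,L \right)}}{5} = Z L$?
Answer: $\frac{21061}{8} \approx 2632.6$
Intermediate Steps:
$k{\left(Z,L \right)} = 5 L Z$ ($k{\left(Z,L \right)} = 5 Z L = 5 L Z$)
$y = -29$ ($y = -11 - 18 = -29$)
$m{\left(w \right)} = - \frac{2003}{8} + w^{2} + 185 w$ ($m{\left(w \right)} = - \frac{3}{8} - \left(250 - w^{2} - 185 w\right) = - \frac{3}{8} + \left(-250 + w^{2} + 185 w\right) = - \frac{2003}{8} + w^{2} + 185 w$)
$X{\left(J,b \right)} = -520 - J$ ($X{\left(J,b \right)} = 5 \cdot 8 \left(-13\right) - J = -520 - J$)
$X{\left(-187,y \right)} + m{\left(\left(-4\right)^{2} \right)} = \left(-520 - -187\right) + \left(- \frac{2003}{8} + \left(\left(-4\right)^{2}\right)^{2} + 185 \left(-4\right)^{2}\right) = \left(-520 + 187\right) + \left(- \frac{2003}{8} + 16^{2} + 185 \cdot 16\right) = -333 + \left(- \frac{2003}{8} + 256 + 2960\right) = -333 + \frac{23725}{8} = \frac{21061}{8}$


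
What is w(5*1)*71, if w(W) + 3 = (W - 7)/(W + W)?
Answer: -1136/5 ≈ -227.20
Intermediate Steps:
w(W) = -3 + (-7 + W)/(2*W) (w(W) = -3 + (W - 7)/(W + W) = -3 + (-7 + W)/((2*W)) = -3 + (-7 + W)*(1/(2*W)) = -3 + (-7 + W)/(2*W))
w(5*1)*71 = ((-7 - 25)/(2*((5*1))))*71 = ((1/2)*(-7 - 5*5)/5)*71 = ((1/2)*(1/5)*(-7 - 25))*71 = ((1/2)*(1/5)*(-32))*71 = -16/5*71 = -1136/5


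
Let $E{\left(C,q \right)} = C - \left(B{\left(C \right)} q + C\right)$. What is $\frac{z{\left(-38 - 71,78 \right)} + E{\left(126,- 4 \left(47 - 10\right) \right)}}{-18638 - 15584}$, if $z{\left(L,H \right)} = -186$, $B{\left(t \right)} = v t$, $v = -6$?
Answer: $\frac{56037}{17111} \approx 3.2749$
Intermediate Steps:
$B{\left(t \right)} = - 6 t$
$E{\left(C,q \right)} = 6 C q$ ($E{\left(C,q \right)} = C - \left(- 6 C q + C\right) = C - \left(C - 6 C q\right) = C + \left(- C + 6 C q\right) = 6 C q$)
$\frac{z{\left(-38 - 71,78 \right)} + E{\left(126,- 4 \left(47 - 10\right) \right)}}{-18638 - 15584} = \frac{-186 + 6 \cdot 126 \left(- 4 \left(47 - 10\right)\right)}{-18638 - 15584} = \frac{-186 + 6 \cdot 126 \left(- 4 \left(47 - 10\right)\right)}{-34222} = \left(-186 + 6 \cdot 126 \left(\left(-4\right) 37\right)\right) \left(- \frac{1}{34222}\right) = \left(-186 + 6 \cdot 126 \left(-148\right)\right) \left(- \frac{1}{34222}\right) = \left(-186 - 111888\right) \left(- \frac{1}{34222}\right) = \left(-112074\right) \left(- \frac{1}{34222}\right) = \frac{56037}{17111}$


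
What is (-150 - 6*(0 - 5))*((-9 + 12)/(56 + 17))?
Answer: -360/73 ≈ -4.9315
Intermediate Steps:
(-150 - 6*(0 - 5))*((-9 + 12)/(56 + 17)) = (-150 - 6*(-5))*(3/73) = (-150 + 30)*(3*(1/73)) = -120*3/73 = -360/73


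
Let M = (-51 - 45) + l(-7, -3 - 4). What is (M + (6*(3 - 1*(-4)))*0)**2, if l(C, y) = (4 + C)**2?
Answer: 7569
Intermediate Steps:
M = -87 (M = (-51 - 45) + (4 - 7)**2 = -96 + (-3)**2 = -96 + 9 = -87)
(M + (6*(3 - 1*(-4)))*0)**2 = (-87 + (6*(3 - 1*(-4)))*0)**2 = (-87 + (6*(3 + 4))*0)**2 = (-87 + (6*7)*0)**2 = (-87 + 42*0)**2 = (-87 + 0)**2 = (-87)**2 = 7569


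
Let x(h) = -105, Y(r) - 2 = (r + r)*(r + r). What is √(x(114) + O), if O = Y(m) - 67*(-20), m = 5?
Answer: √1337 ≈ 36.565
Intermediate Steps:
Y(r) = 2 + 4*r² (Y(r) = 2 + (r + r)*(r + r) = 2 + (2*r)*(2*r) = 2 + 4*r²)
O = 1442 (O = (2 + 4*5²) - 67*(-20) = (2 + 4*25) + 1340 = (2 + 100) + 1340 = 102 + 1340 = 1442)
√(x(114) + O) = √(-105 + 1442) = √1337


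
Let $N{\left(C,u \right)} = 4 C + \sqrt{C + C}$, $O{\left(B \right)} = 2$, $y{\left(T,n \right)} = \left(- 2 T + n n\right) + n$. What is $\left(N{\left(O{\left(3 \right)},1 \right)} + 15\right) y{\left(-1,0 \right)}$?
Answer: $50$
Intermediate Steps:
$y{\left(T,n \right)} = n + n^{2} - 2 T$ ($y{\left(T,n \right)} = \left(- 2 T + n^{2}\right) + n = \left(n^{2} - 2 T\right) + n = n + n^{2} - 2 T$)
$N{\left(C,u \right)} = 4 C + \sqrt{2} \sqrt{C}$ ($N{\left(C,u \right)} = 4 C + \sqrt{2 C} = 4 C + \sqrt{2} \sqrt{C}$)
$\left(N{\left(O{\left(3 \right)},1 \right)} + 15\right) y{\left(-1,0 \right)} = \left(\left(4 \cdot 2 + \sqrt{2} \sqrt{2}\right) + 15\right) \left(0 + 0^{2} - -2\right) = \left(\left(8 + 2\right) + 15\right) \left(0 + 0 + 2\right) = \left(10 + 15\right) 2 = 25 \cdot 2 = 50$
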